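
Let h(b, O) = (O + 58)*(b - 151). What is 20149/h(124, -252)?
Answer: 20149/5238 ≈ 3.8467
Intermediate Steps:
h(b, O) = (-151 + b)*(58 + O) (h(b, O) = (58 + O)*(-151 + b) = (-151 + b)*(58 + O))
20149/h(124, -252) = 20149/(-8758 - 151*(-252) + 58*124 - 252*124) = 20149/(-8758 + 38052 + 7192 - 31248) = 20149/5238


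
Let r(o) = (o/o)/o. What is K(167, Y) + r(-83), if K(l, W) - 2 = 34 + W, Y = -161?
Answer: -10376/83 ≈ -125.01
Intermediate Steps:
K(l, W) = 36 + W (K(l, W) = 2 + (34 + W) = 36 + W)
r(o) = 1/o
K(167, Y) + r(-83) = (36 - 161) + 1/(-83) = -125 - 1/83 = -10376/83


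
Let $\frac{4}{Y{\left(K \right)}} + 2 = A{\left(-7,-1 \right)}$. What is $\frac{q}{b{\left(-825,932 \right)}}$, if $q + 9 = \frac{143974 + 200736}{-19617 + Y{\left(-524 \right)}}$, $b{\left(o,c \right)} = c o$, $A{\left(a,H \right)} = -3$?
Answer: $\frac{236941}{6856421100} \approx 3.4558 \cdot 10^{-5}$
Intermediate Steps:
$Y{\left(K \right)} = - \frac{4}{5}$ ($Y{\left(K \right)} = \frac{4}{-2 - 3} = \frac{4}{-5} = 4 \left(- \frac{1}{5}\right) = - \frac{4}{5}$)
$q = - \frac{2606351}{98089}$ ($q = -9 + \frac{143974 + 200736}{-19617 - \frac{4}{5}} = -9 + \frac{344710}{- \frac{98089}{5}} = -9 + 344710 \left(- \frac{5}{98089}\right) = -9 - \frac{1723550}{98089} = - \frac{2606351}{98089} \approx -26.571$)
$\frac{q}{b{\left(-825,932 \right)}} = - \frac{2606351}{98089 \cdot 932 \left(-825\right)} = - \frac{2606351}{98089 \left(-768900\right)} = \left(- \frac{2606351}{98089}\right) \left(- \frac{1}{768900}\right) = \frac{236941}{6856421100}$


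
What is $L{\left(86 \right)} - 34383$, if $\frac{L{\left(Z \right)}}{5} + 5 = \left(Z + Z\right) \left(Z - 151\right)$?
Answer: $-90308$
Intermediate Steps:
$L{\left(Z \right)} = -25 + 10 Z \left(-151 + Z\right)$ ($L{\left(Z \right)} = -25 + 5 \left(Z + Z\right) \left(Z - 151\right) = -25 + 5 \cdot 2 Z \left(-151 + Z\right) = -25 + 10 Z \left(-151 + Z\right)$)
$L{\left(86 \right)} - 34383 = \left(-25 - 129860 + 10 \cdot 86^{2}\right) - 34383 = \left(-25 - 129860 + 10 \cdot 7396\right) - 34383 = \left(-25 - 129860 + 73960\right) - 34383 = -55925 - 34383 = -90308$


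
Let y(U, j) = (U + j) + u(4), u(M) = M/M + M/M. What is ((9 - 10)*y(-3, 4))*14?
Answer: -42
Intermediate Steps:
u(M) = 2 (u(M) = 1 + 1 = 2)
y(U, j) = 2 + U + j (y(U, j) = (U + j) + 2 = 2 + U + j)
((9 - 10)*y(-3, 4))*14 = ((9 - 10)*(2 - 3 + 4))*14 = -1*3*14 = -3*14 = -42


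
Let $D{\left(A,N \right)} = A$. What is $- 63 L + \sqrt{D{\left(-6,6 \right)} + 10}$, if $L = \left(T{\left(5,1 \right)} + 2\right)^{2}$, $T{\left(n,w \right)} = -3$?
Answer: $-61$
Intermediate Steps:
$L = 1$ ($L = \left(-3 + 2\right)^{2} = \left(-1\right)^{2} = 1$)
$- 63 L + \sqrt{D{\left(-6,6 \right)} + 10} = \left(-63\right) 1 + \sqrt{-6 + 10} = -63 + \sqrt{4} = -63 + 2 = -61$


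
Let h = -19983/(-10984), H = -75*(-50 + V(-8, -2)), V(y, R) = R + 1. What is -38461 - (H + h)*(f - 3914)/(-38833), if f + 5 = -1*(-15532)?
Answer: -15917080924813/426541672 ≈ -37317.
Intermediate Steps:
V(y, R) = 1 + R
H = 3825 (H = -75*(-50 + (1 - 2)) = -75*(-50 - 1) = -75*(-51) = 3825)
h = 19983/10984 (h = -19983*(-1/10984) = 19983/10984 ≈ 1.8193)
f = 15527 (f = -5 - 1*(-15532) = -5 + 15532 = 15527)
-38461 - (H + h)*(f - 3914)/(-38833) = -38461 - (3825 + 19983/10984)*(15527 - 3914)/(-38833) = -38461 - (42033783/10984)*11613*(-1)/38833 = -38461 - 488138321979*(-1)/(10984*38833) = -38461 - 1*(-488138321979/426541672) = -38461 + 488138321979/426541672 = -15917080924813/426541672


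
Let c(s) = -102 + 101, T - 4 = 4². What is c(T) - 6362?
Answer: -6363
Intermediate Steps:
T = 20 (T = 4 + 4² = 4 + 16 = 20)
c(s) = -1
c(T) - 6362 = -1 - 6362 = -6363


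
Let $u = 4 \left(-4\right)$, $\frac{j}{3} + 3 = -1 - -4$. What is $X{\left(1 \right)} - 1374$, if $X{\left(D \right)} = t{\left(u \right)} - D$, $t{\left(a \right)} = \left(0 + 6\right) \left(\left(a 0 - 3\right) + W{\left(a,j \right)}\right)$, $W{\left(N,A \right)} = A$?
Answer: $-1393$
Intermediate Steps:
$j = 0$ ($j = -9 + 3 \left(-1 - -4\right) = -9 + 3 \left(-1 + 4\right) = -9 + 3 \cdot 3 = -9 + 9 = 0$)
$u = -16$
$t{\left(a \right)} = -18$ ($t{\left(a \right)} = \left(0 + 6\right) \left(\left(a 0 - 3\right) + 0\right) = 6 \left(\left(0 - 3\right) + 0\right) = 6 \left(-3 + 0\right) = 6 \left(-3\right) = -18$)
$X{\left(D \right)} = -18 - D$
$X{\left(1 \right)} - 1374 = \left(-18 - 1\right) - 1374 = -19 - 1374 = -1393$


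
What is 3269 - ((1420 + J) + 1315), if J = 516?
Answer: 18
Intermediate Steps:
3269 - ((1420 + J) + 1315) = 3269 - ((1420 + 516) + 1315) = 3269 - (1936 + 1315) = 3269 - 1*3251 = 3269 - 3251 = 18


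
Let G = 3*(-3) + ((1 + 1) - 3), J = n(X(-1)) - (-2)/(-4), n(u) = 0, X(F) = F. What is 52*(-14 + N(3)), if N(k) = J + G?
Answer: -1274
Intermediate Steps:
J = -½ (J = 0 - (-2)/(-4) = 0 - (-2)*(-1)/4 = 0 - 1*½ = 0 - ½ = -½ ≈ -0.50000)
G = -10 (G = -9 + (2 - 3) = -9 - 1 = -10)
N(k) = -21/2 (N(k) = -½ - 10 = -21/2)
52*(-14 + N(3)) = 52*(-14 - 21/2) = 52*(-49/2) = -1274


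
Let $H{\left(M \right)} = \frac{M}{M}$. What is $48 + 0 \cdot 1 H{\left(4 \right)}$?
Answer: $48$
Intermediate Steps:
$H{\left(M \right)} = 1$
$48 + 0 \cdot 1 H{\left(4 \right)} = 48 + 0 \cdot 1 \cdot 1 = 48 + 0 \cdot 1 = 48 + 0 = 48$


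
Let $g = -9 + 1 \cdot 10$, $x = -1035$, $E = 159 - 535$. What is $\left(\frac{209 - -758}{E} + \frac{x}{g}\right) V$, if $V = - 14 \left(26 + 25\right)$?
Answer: $\frac{139275339}{188} \approx 7.4083 \cdot 10^{5}$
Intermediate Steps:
$E = -376$
$g = 1$ ($g = -9 + 10 = 1$)
$V = -714$ ($V = \left(-14\right) 51 = -714$)
$\left(\frac{209 - -758}{E} + \frac{x}{g}\right) V = \left(\frac{209 - -758}{-376} - \frac{1035}{1}\right) \left(-714\right) = \left(\left(209 + 758\right) \left(- \frac{1}{376}\right) - 1035\right) \left(-714\right) = \left(967 \left(- \frac{1}{376}\right) - 1035\right) \left(-714\right) = \left(- \frac{967}{376} - 1035\right) \left(-714\right) = \left(- \frac{390127}{376}\right) \left(-714\right) = \frac{139275339}{188}$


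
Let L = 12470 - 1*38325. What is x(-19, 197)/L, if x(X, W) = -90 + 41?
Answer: 49/25855 ≈ 0.0018952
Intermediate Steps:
x(X, W) = -49
L = -25855 (L = 12470 - 38325 = -25855)
x(-19, 197)/L = -49/(-25855) = -49*(-1/25855) = 49/25855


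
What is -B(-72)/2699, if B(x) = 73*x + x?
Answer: 5328/2699 ≈ 1.9741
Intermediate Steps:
B(x) = 74*x
-B(-72)/2699 = -74*(-72)/2699 = -1*(-5328)*(1/2699) = 5328*(1/2699) = 5328/2699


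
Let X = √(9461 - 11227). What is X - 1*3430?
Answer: -3430 + I*√1766 ≈ -3430.0 + 42.024*I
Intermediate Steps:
X = I*√1766 (X = √(-1766) = I*√1766 ≈ 42.024*I)
X - 1*3430 = I*√1766 - 1*3430 = I*√1766 - 3430 = -3430 + I*√1766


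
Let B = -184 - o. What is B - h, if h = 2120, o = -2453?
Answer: 149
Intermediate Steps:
B = 2269 (B = -184 - 1*(-2453) = -184 + 2453 = 2269)
B - h = 2269 - 1*2120 = 2269 - 2120 = 149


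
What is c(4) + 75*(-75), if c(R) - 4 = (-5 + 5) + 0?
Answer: -5621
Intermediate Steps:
c(R) = 4 (c(R) = 4 + ((-5 + 5) + 0) = 4 + (0 + 0) = 4 + 0 = 4)
c(4) + 75*(-75) = 4 + 75*(-75) = 4 - 5625 = -5621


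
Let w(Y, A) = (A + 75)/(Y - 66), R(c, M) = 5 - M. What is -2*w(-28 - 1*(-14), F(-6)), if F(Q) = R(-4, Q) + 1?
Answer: 87/40 ≈ 2.1750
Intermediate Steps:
F(Q) = 6 - Q (F(Q) = (5 - Q) + 1 = 6 - Q)
w(Y, A) = (75 + A)/(-66 + Y)
-2*w(-28 - 1*(-14), F(-6)) = -2*(75 + (6 - 1*(-6)))/(-66 + (-28 - 1*(-14))) = -2*(75 + (6 + 6))/(-66 + (-28 + 14)) = -2*(75 + 12)/(-66 - 14) = -2*87/(-80) = -(-1)*87/40 = -2*(-87/80) = 87/40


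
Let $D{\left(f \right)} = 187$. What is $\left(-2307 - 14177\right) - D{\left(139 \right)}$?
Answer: $-16671$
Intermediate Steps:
$\left(-2307 - 14177\right) - D{\left(139 \right)} = \left(-2307 - 14177\right) - 187 = -16484 - 187 = -16671$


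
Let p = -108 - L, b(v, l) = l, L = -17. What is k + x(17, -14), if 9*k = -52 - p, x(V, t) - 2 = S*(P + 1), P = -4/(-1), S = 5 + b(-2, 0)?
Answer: 94/3 ≈ 31.333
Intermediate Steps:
S = 5 (S = 5 + 0 = 5)
P = 4 (P = -4*(-1) = 4)
p = -91 (p = -108 - 1*(-17) = -108 + 17 = -91)
x(V, t) = 27 (x(V, t) = 2 + 5*(4 + 1) = 2 + 5*5 = 2 + 25 = 27)
k = 13/3 (k = (-52 - 1*(-91))/9 = (-52 + 91)/9 = (⅑)*39 = 13/3 ≈ 4.3333)
k + x(17, -14) = 13/3 + 27 = 94/3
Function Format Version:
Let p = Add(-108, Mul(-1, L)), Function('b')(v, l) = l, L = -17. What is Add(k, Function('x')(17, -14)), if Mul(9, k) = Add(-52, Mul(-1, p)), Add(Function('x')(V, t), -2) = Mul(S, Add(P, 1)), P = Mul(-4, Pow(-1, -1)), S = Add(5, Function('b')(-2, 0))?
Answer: Rational(94, 3) ≈ 31.333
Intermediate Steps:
S = 5 (S = Add(5, 0) = 5)
P = 4 (P = Mul(-4, -1) = 4)
p = -91 (p = Add(-108, Mul(-1, -17)) = Add(-108, 17) = -91)
Function('x')(V, t) = 27 (Function('x')(V, t) = Add(2, Mul(5, Add(4, 1))) = Add(2, Mul(5, 5)) = Add(2, 25) = 27)
k = Rational(13, 3) (k = Mul(Rational(1, 9), Add(-52, Mul(-1, -91))) = Mul(Rational(1, 9), Add(-52, 91)) = Mul(Rational(1, 9), 39) = Rational(13, 3) ≈ 4.3333)
Add(k, Function('x')(17, -14)) = Add(Rational(13, 3), 27) = Rational(94, 3)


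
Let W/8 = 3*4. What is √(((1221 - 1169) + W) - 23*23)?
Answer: I*√381 ≈ 19.519*I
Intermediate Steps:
W = 96 (W = 8*(3*4) = 8*12 = 96)
√(((1221 - 1169) + W) - 23*23) = √(((1221 - 1169) + 96) - 23*23) = √((52 + 96) - 529) = √(148 - 529) = √(-381) = I*√381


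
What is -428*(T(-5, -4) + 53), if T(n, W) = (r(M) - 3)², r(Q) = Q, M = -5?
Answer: -50076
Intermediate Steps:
T(n, W) = 64 (T(n, W) = (-5 - 3)² = (-8)² = 64)
-428*(T(-5, -4) + 53) = -428*(64 + 53) = -428*117 = -50076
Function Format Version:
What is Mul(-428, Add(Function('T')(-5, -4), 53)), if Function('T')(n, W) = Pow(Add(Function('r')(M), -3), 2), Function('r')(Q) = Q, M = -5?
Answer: -50076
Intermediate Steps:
Function('T')(n, W) = 64 (Function('T')(n, W) = Pow(Add(-5, -3), 2) = Pow(-8, 2) = 64)
Mul(-428, Add(Function('T')(-5, -4), 53)) = Mul(-428, Add(64, 53)) = Mul(-428, 117) = -50076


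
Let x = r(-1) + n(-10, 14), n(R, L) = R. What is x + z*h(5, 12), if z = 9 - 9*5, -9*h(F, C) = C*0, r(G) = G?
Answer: -11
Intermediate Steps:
h(F, C) = 0 (h(F, C) = -C*0/9 = -1/9*0 = 0)
z = -36 (z = 9 - 45 = -36)
x = -11 (x = -1 - 10 = -11)
x + z*h(5, 12) = -11 - 36*0 = -11 + 0 = -11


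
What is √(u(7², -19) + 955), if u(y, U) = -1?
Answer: 3*√106 ≈ 30.887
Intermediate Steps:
√(u(7², -19) + 955) = √(-1 + 955) = √954 = 3*√106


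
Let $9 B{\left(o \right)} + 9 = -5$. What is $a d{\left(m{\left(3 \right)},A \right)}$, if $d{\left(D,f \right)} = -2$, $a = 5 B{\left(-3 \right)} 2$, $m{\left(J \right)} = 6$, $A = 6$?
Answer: $\frac{280}{9} \approx 31.111$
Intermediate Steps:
$B{\left(o \right)} = - \frac{14}{9}$ ($B{\left(o \right)} = -1 + \frac{1}{9} \left(-5\right) = -1 - \frac{5}{9} = - \frac{14}{9}$)
$a = - \frac{140}{9}$ ($a = 5 \left(- \frac{14}{9}\right) 2 = \left(- \frac{70}{9}\right) 2 = - \frac{140}{9} \approx -15.556$)
$a d{\left(m{\left(3 \right)},A \right)} = \left(- \frac{140}{9}\right) \left(-2\right) = \frac{280}{9}$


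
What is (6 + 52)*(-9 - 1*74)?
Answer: -4814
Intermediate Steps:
(6 + 52)*(-9 - 1*74) = 58*(-9 - 74) = 58*(-83) = -4814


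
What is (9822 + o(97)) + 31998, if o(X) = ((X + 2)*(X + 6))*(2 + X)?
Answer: 1051323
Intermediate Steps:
o(X) = (2 + X)²*(6 + X) (o(X) = ((2 + X)*(6 + X))*(2 + X) = (2 + X)²*(6 + X))
(9822 + o(97)) + 31998 = (9822 + (2 + 97)²*(6 + 97)) + 31998 = (9822 + 99²*103) + 31998 = (9822 + 9801*103) + 31998 = (9822 + 1009503) + 31998 = 1019325 + 31998 = 1051323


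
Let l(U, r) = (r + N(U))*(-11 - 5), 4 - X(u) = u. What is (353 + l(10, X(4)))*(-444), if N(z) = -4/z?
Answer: -797868/5 ≈ -1.5957e+5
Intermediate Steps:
X(u) = 4 - u
l(U, r) = -16*r + 64/U (l(U, r) = (r - 4/U)*(-11 - 5) = (r - 4/U)*(-16) = -16*r + 64/U)
(353 + l(10, X(4)))*(-444) = (353 + (-16*(4 - 1*4) + 64/10))*(-444) = (353 + (-16*(4 - 4) + 64*(⅒)))*(-444) = (353 + (-16*0 + 32/5))*(-444) = (353 + (0 + 32/5))*(-444) = (353 + 32/5)*(-444) = (1797/5)*(-444) = -797868/5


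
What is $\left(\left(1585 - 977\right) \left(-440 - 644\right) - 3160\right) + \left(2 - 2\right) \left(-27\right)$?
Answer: $-662232$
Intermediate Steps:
$\left(\left(1585 - 977\right) \left(-440 - 644\right) - 3160\right) + \left(2 - 2\right) \left(-27\right) = \left(608 \left(-1084\right) - 3160\right) + \left(2 - 2\right) \left(-27\right) = \left(-659072 - 3160\right) + 0 \left(-27\right) = -662232 + 0 = -662232$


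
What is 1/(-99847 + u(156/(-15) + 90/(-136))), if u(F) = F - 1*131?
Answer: -340/33996281 ≈ -1.0001e-5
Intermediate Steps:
u(F) = -131 + F (u(F) = F - 131 = -131 + F)
1/(-99847 + u(156/(-15) + 90/(-136))) = 1/(-99847 + (-131 + (156/(-15) + 90/(-136)))) = 1/(-99847 + (-131 + (156*(-1/15) + 90*(-1/136)))) = 1/(-99847 + (-131 + (-52/5 - 45/68))) = 1/(-99847 + (-131 - 3761/340)) = 1/(-99847 - 48301/340) = 1/(-33996281/340) = -340/33996281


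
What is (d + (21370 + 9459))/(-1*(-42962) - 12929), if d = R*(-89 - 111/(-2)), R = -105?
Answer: 68693/60066 ≈ 1.1436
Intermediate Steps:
d = 7035/2 (d = -105*(-89 - 111/(-2)) = -105*(-89 - 111*(-½)) = -105*(-89 + 111/2) = -105*(-67/2) = 7035/2 ≈ 3517.5)
(d + (21370 + 9459))/(-1*(-42962) - 12929) = (7035/2 + (21370 + 9459))/(-1*(-42962) - 12929) = (7035/2 + 30829)/(42962 - 12929) = (68693/2)/30033 = (68693/2)*(1/30033) = 68693/60066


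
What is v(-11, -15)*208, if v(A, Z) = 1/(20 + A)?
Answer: 208/9 ≈ 23.111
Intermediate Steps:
v(-11, -15)*208 = 208/(20 - 11) = 208/9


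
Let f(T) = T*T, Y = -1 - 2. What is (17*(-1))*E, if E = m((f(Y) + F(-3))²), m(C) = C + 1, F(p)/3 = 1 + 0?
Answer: -2465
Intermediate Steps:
F(p) = 3 (F(p) = 3*(1 + 0) = 3*1 = 3)
Y = -3
f(T) = T²
m(C) = 1 + C
E = 145 (E = 1 + ((-3)² + 3)² = 1 + (9 + 3)² = 1 + 12² = 1 + 144 = 145)
(17*(-1))*E = (17*(-1))*145 = -17*145 = -2465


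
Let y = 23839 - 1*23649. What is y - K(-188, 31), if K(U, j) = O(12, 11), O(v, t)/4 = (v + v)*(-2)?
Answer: 382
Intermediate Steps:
O(v, t) = -16*v (O(v, t) = 4*((v + v)*(-2)) = 4*((2*v)*(-2)) = 4*(-4*v) = -16*v)
K(U, j) = -192 (K(U, j) = -16*12 = -192)
y = 190 (y = 23839 - 23649 = 190)
y - K(-188, 31) = 190 - 1*(-192) = 190 + 192 = 382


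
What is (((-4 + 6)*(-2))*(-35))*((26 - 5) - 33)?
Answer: -1680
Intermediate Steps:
(((-4 + 6)*(-2))*(-35))*((26 - 5) - 33) = ((2*(-2))*(-35))*(21 - 33) = -4*(-35)*(-12) = 140*(-12) = -1680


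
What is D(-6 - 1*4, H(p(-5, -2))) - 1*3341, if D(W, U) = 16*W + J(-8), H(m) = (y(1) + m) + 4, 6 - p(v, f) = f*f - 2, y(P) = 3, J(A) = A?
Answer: -3509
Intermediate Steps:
p(v, f) = 8 - f**2 (p(v, f) = 6 - (f*f - 2) = 6 - (f**2 - 2) = 6 - (-2 + f**2) = 6 + (2 - f**2) = 8 - f**2)
H(m) = 7 + m (H(m) = (3 + m) + 4 = 7 + m)
D(W, U) = -8 + 16*W (D(W, U) = 16*W - 8 = -8 + 16*W)
D(-6 - 1*4, H(p(-5, -2))) - 1*3341 = (-8 + 16*(-6 - 1*4)) - 1*3341 = (-8 + 16*(-6 - 4)) - 3341 = (-8 + 16*(-10)) - 3341 = (-8 - 160) - 3341 = -168 - 3341 = -3509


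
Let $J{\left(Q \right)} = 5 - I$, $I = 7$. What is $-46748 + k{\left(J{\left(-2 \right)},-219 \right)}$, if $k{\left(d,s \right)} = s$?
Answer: $-46967$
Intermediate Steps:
$J{\left(Q \right)} = -2$ ($J{\left(Q \right)} = 5 - 7 = -2$)
$-46748 + k{\left(J{\left(-2 \right)},-219 \right)} = -46748 - 219 = -46967$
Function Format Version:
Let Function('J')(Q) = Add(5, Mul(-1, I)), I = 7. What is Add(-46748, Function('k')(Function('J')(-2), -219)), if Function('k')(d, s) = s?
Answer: -46967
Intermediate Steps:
Function('J')(Q) = -2 (Function('J')(Q) = Add(5, Mul(-1, 7)) = Add(5, -7) = -2)
Add(-46748, Function('k')(Function('J')(-2), -219)) = Add(-46748, -219) = -46967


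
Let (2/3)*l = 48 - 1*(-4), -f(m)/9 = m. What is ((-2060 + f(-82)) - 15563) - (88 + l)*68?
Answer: -28173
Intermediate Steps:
f(m) = -9*m
l = 78 (l = 3*(48 - 1*(-4))/2 = 3*(48 + 4)/2 = (3/2)*52 = 78)
((-2060 + f(-82)) - 15563) - (88 + l)*68 = ((-2060 - 9*(-82)) - 15563) - (88 + 78)*68 = ((-2060 + 738) - 15563) - 166*68 = (-1322 - 15563) - 1*11288 = -16885 - 11288 = -28173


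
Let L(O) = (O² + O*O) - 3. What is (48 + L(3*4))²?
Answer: 110889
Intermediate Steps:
L(O) = -3 + 2*O² (L(O) = (O² + O²) - 3 = 2*O² - 3 = -3 + 2*O²)
(48 + L(3*4))² = (48 + (-3 + 2*(3*4)²))² = (48 + (-3 + 2*12²))² = (48 + (-3 + 2*144))² = (48 + (-3 + 288))² = (48 + 285)² = 333² = 110889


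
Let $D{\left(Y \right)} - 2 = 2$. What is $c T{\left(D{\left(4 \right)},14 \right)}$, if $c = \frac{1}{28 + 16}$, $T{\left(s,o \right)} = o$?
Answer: $\frac{7}{22} \approx 0.31818$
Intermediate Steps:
$D{\left(Y \right)} = 4$ ($D{\left(Y \right)} = 2 + 2 = 4$)
$c = \frac{1}{44} \approx 0.022727$
$c T{\left(D{\left(4 \right)},14 \right)} = \frac{1}{44} \cdot 14 = \frac{7}{22}$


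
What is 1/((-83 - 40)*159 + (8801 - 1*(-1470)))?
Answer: -1/9286 ≈ -0.00010769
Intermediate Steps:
1/((-83 - 40)*159 + (8801 - 1*(-1470))) = 1/(-123*159 + (8801 + 1470)) = 1/(-19557 + 10271) = 1/(-9286) = -1/9286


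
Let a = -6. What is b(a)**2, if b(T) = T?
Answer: 36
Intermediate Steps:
b(a)**2 = (-6)**2 = 36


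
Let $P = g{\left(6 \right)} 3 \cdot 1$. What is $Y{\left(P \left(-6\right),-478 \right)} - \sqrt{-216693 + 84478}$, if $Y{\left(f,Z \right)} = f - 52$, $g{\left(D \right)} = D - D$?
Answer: $-52 - i \sqrt{132215} \approx -52.0 - 363.61 i$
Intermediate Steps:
$g{\left(D \right)} = 0$
$P = 0$ ($P = 0 \cdot 3 \cdot 1 = 0 \cdot 1 = 0$)
$Y{\left(f,Z \right)} = -52 + f$
$Y{\left(P \left(-6\right),-478 \right)} - \sqrt{-216693 + 84478} = \left(-52 + 0 \left(-6\right)\right) - \sqrt{-216693 + 84478} = \left(-52 + 0\right) - \sqrt{-132215} = -52 - i \sqrt{132215}$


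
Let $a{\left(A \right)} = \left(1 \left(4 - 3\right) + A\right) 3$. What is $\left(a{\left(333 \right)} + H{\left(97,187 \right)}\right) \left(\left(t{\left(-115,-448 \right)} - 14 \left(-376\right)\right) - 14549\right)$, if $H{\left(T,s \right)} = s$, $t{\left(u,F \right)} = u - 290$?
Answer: $-11521410$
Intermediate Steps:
$t{\left(u,F \right)} = -290 + u$
$a{\left(A \right)} = 3 + 3 A$ ($a{\left(A \right)} = \left(1 \cdot 1 + A\right) 3 = \left(1 + A\right) 3 = 3 + 3 A$)
$\left(a{\left(333 \right)} + H{\left(97,187 \right)}\right) \left(\left(t{\left(-115,-448 \right)} - 14 \left(-376\right)\right) - 14549\right) = \left(\left(3 + 3 \cdot 333\right) + 187\right) \left(\left(\left(-290 - 115\right) - 14 \left(-376\right)\right) - 14549\right) = \left(\left(3 + 999\right) + 187\right) \left(\left(-405 - -5264\right) - 14549\right) = \left(1002 + 187\right) \left(\left(-405 + 5264\right) - 14549\right) = 1189 \left(4859 - 14549\right) = 1189 \left(-9690\right) = -11521410$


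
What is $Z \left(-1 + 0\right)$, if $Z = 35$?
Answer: $-35$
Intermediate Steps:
$Z \left(-1 + 0\right) = 35 \left(-1 + 0\right) = 35 \left(-1\right) = -35$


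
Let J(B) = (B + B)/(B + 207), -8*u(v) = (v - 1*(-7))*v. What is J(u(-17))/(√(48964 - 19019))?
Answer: -34*√29945/4449827 ≈ -0.0013222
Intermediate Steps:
u(v) = -v*(7 + v)/8 (u(v) = -(v - 1*(-7))*v/8 = -(v + 7)*v/8 = -(7 + v)*v/8 = -v*(7 + v)/8)
J(B) = 2*B/(207 + B) (J(B) = (2*B)/(207 + B) = 2*B/(207 + B))
J(u(-17))/(√(48964 - 19019)) = (2*(-⅛*(-17)*(7 - 17))/(207 - ⅛*(-17)*(7 - 17)))/(√(48964 - 19019)) = (2*(-⅛*(-17)*(-10))/(207 - ⅛*(-17)*(-10)))/(√29945) = (2*(-85/4)/(207 - 85/4))*(√29945/29945) = (2*(-85/4)/(743/4))*(√29945/29945) = (2*(-85/4)*(4/743))*(√29945/29945) = -34*√29945/4449827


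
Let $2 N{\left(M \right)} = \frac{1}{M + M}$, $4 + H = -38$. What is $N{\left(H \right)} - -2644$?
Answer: $\frac{444191}{168} \approx 2644.0$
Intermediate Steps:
$H = -42$ ($H = -4 - 38 = -42$)
$N{\left(M \right)} = \frac{1}{4 M}$ ($N{\left(M \right)} = \frac{1}{2 \left(M + M\right)} = \frac{1}{2 \cdot 2 M} = \frac{\frac{1}{2} \frac{1}{M}}{2} = \frac{1}{4 M}$)
$N{\left(H \right)} - -2644 = \frac{1}{4 \left(-42\right)} - -2644 = \frac{1}{4} \left(- \frac{1}{42}\right) + 2644 = - \frac{1}{168} + 2644 = \frac{444191}{168}$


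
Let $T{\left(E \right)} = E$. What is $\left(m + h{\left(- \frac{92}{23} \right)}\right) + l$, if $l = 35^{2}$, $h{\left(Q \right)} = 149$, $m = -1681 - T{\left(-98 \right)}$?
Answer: $-209$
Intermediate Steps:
$m = -1583$ ($m = -1681 - -98 = -1681 + 98 = -1583$)
$l = 1225$
$\left(m + h{\left(- \frac{92}{23} \right)}\right) + l = \left(-1583 + 149\right) + 1225 = -1434 + 1225 = -209$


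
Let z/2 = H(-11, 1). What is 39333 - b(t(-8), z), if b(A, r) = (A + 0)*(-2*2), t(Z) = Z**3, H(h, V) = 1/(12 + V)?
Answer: 37285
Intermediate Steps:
z = 2/13 (z = 2/(12 + 1) = 2/13 ≈ 0.15385)
b(A, r) = -4*A (b(A, r) = A*(-4) = -4*A)
39333 - b(t(-8), z) = 39333 - (-4)*(-8)**3 = 39333 - (-4)*(-512) = 39333 - 1*2048 = 39333 - 2048 = 37285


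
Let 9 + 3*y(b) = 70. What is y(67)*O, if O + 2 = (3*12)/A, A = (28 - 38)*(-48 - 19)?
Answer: -39772/1005 ≈ -39.574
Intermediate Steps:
y(b) = 61/3 (y(b) = -3 + (⅓)*70 = -3 + 70/3 = 61/3)
A = 670 (A = -10*(-67) = 670)
O = -652/335 (O = -2 + (3*12)/670 = -2 + 36*(1/670) = -2 + 18/335 = -652/335 ≈ -1.9463)
y(67)*O = (61/3)*(-652/335) = -39772/1005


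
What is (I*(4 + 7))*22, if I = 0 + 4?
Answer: 968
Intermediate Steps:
I = 4
(I*(4 + 7))*22 = (4*(4 + 7))*22 = (4*11)*22 = 44*22 = 968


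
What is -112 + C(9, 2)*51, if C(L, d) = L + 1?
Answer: 398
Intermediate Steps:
C(L, d) = 1 + L
-112 + C(9, 2)*51 = -112 + (1 + 9)*51 = -112 + 10*51 = -112 + 510 = 398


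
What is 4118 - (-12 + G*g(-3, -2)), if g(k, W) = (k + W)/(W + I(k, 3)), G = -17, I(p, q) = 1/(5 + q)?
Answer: 12526/3 ≈ 4175.3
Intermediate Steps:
g(k, W) = (W + k)/(⅛ + W) (g(k, W) = (k + W)/(W + 1/(5 + 3)) = (W + k)/(W + 1/8) = (W + k)/(W + ⅛) = (W + k)/(⅛ + W))
4118 - (-12 + G*g(-3, -2)) = 4118 - (-12 - 136*(-2 - 3)/(1 + 8*(-2))) = 4118 - (-12 - 136*(-5)/(1 - 16)) = 4118 - (-12 - 136*(-5)/(-15)) = 4118 - (-12 - 136*(-1)*(-5)/15) = 4118 - (-12 - 17*8/3) = 4118 - (-12 - 136/3) = 4118 - 1*(-172/3) = 4118 + 172/3 = 12526/3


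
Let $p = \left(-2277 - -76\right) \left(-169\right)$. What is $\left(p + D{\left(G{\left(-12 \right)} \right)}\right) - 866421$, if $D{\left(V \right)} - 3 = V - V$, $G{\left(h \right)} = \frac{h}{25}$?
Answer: $-494449$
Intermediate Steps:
$G{\left(h \right)} = \frac{h}{25}$ ($G{\left(h \right)} = h \frac{1}{25} = \frac{h}{25}$)
$D{\left(V \right)} = 3$ ($D{\left(V \right)} = 3 + \left(V - V\right) = 3 + 0 = 3$)
$p = 371969$ ($p = \left(-2277 + 76\right) \left(-169\right) = \left(-2201\right) \left(-169\right) = 371969$)
$\left(p + D{\left(G{\left(-12 \right)} \right)}\right) - 866421 = \left(371969 + 3\right) - 866421 = 371972 - 866421 = -494449$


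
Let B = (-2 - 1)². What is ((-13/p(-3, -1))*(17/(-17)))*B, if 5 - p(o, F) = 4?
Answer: 117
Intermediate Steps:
B = 9 (B = (-3)² = 9)
p(o, F) = 1 (p(o, F) = 5 - 1*4 = 5 - 4 = 1)
((-13/p(-3, -1))*(17/(-17)))*B = ((-13/1)*(17/(-17)))*9 = ((-13*1)*(17*(-1/17)))*9 = -13*(-1)*9 = 13*9 = 117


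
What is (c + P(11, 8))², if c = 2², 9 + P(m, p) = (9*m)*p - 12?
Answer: 600625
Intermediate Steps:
P(m, p) = -21 + 9*m*p (P(m, p) = -9 + ((9*m)*p - 12) = -9 + (9*m*p - 12) = -9 + (-12 + 9*m*p) = -21 + 9*m*p)
c = 4
(c + P(11, 8))² = (4 + (-21 + 9*11*8))² = (4 + (-21 + 792))² = (4 + 771)² = 775² = 600625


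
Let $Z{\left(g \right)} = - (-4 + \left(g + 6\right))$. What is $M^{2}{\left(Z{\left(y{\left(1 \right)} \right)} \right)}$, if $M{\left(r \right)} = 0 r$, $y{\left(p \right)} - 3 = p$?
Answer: $0$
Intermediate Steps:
$y{\left(p \right)} = 3 + p$
$Z{\left(g \right)} = -2 - g$ ($Z{\left(g \right)} = - (-4 + \left(6 + g\right)) = - (2 + g) = -2 - g$)
$M{\left(r \right)} = 0$
$M^{2}{\left(Z{\left(y{\left(1 \right)} \right)} \right)} = 0^{2} = 0$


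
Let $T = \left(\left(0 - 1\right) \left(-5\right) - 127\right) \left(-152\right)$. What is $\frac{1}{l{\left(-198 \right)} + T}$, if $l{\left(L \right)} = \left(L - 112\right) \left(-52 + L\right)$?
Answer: $\frac{1}{96044} \approx 1.0412 \cdot 10^{-5}$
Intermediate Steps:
$l{\left(L \right)} = \left(-112 + L\right) \left(-52 + L\right)$
$T = 18544$ ($T = \left(\left(-1\right) \left(-5\right) - 127\right) \left(-152\right) = \left(5 - 127\right) \left(-152\right) = \left(-122\right) \left(-152\right) = 18544$)
$\frac{1}{l{\left(-198 \right)} + T} = \frac{1}{\left(5824 + \left(-198\right)^{2} - -32472\right) + 18544} = \frac{1}{\left(5824 + 39204 + 32472\right) + 18544} = \frac{1}{77500 + 18544} = \frac{1}{96044}$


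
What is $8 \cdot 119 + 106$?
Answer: $1058$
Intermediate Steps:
$8 \cdot 119 + 106 = 952 + 106 = 1058$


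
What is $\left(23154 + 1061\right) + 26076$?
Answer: $50291$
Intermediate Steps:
$\left(23154 + 1061\right) + 26076 = 24215 + 26076 = 50291$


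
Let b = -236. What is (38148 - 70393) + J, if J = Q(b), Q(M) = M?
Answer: -32481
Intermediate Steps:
J = -236
(38148 - 70393) + J = (38148 - 70393) - 236 = -32245 - 236 = -32481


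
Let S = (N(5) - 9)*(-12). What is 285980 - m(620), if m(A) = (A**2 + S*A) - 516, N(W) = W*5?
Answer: 21136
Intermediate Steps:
N(W) = 5*W
S = -192 (S = (5*5 - 9)*(-12) = (25 - 9)*(-12) = 16*(-12) = -192)
m(A) = -516 + A**2 - 192*A (m(A) = (A**2 - 192*A) - 516 = -516 + A**2 - 192*A)
285980 - m(620) = 285980 - (-516 + 620**2 - 192*620) = 285980 - (-516 + 384400 - 119040) = 285980 - 1*264844 = 285980 - 264844 = 21136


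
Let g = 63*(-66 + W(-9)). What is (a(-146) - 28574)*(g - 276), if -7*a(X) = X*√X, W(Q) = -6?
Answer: 137498088 - 702552*I*√146/7 ≈ 1.375e+8 - 1.2127e+6*I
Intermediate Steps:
a(X) = -X^(3/2)/7 (a(X) = -X*√X/7 = -X^(3/2)/7)
g = -4536 (g = 63*(-66 - 6) = 63*(-72) = -4536)
(a(-146) - 28574)*(g - 276) = (-(-146)*I*√146/7 - 28574)*(-4536 - 276) = (-(-146)*I*√146/7 - 28574)*(-4812) = (146*I*√146/7 - 28574)*(-4812) = (-28574 + 146*I*√146/7)*(-4812) = 137498088 - 702552*I*√146/7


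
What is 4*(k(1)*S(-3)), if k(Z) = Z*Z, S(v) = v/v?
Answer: 4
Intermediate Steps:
S(v) = 1
k(Z) = Z²
4*(k(1)*S(-3)) = 4*(1²*1) = 4*(1*1) = 4*1 = 4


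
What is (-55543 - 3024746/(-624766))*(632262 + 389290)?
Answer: -17723086049996992/312383 ≈ -5.6735e+10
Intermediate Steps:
(-55543 - 3024746/(-624766))*(632262 + 389290) = (-55543 - 3024746*(-1/624766))*1021552 = (-55543 + 1512373/312383)*1021552 = -17349176596/312383*1021552 = -17723086049996992/312383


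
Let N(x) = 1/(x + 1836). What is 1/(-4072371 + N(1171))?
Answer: -3007/12245619596 ≈ -2.4556e-7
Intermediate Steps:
N(x) = 1/(1836 + x)
1/(-4072371 + N(1171)) = 1/(-4072371 + 1/(1836 + 1171)) = 1/(-4072371 + 1/3007) = 1/(-12245619596/3007) = -3007/12245619596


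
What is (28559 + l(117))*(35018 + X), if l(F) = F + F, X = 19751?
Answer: 1576963817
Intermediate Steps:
l(F) = 2*F
(28559 + l(117))*(35018 + X) = (28559 + 2*117)*(35018 + 19751) = (28559 + 234)*54769 = 28793*54769 = 1576963817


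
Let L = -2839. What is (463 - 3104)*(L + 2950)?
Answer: -293151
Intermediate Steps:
(463 - 3104)*(L + 2950) = (463 - 3104)*(-2839 + 2950) = -2641*111 = -293151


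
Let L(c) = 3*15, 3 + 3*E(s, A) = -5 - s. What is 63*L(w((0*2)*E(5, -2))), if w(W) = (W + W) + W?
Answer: 2835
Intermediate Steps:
E(s, A) = -8/3 - s/3 (E(s, A) = -1 + (-5 - s)/3 = -1 + (-5/3 - s/3) = -8/3 - s/3)
w(W) = 3*W (w(W) = 2*W + W = 3*W)
L(c) = 45
63*L(w((0*2)*E(5, -2))) = 63*45 = 2835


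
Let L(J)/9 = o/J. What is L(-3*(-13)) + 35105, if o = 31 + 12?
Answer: 456494/13 ≈ 35115.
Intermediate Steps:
o = 43
L(J) = 387/J (L(J) = 9*(43/J) = 387/J)
L(-3*(-13)) + 35105 = 387/((-3*(-13))) + 35105 = 387/39 + 35105 = 387*(1/39) + 35105 = 129/13 + 35105 = 456494/13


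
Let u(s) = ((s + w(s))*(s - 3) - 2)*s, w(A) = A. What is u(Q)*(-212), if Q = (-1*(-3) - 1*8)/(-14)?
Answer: 100965/343 ≈ 294.36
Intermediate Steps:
Q = 5/14 (Q = (3 - 8)*(-1/14) = -5*(-1/14) = 5/14 ≈ 0.35714)
u(s) = s*(-2 + 2*s*(-3 + s)) (u(s) = ((s + s)*(s - 3) - 2)*s = ((2*s)*(-3 + s) - 2)*s = (2*s*(-3 + s) - 2)*s = (-2 + 2*s*(-3 + s))*s = s*(-2 + 2*s*(-3 + s)))
u(Q)*(-212) = (2*(5/14)*(-1 + (5/14)**2 - 3*5/14))*(-212) = (2*(5/14)*(-1 + 25/196 - 15/14))*(-212) = (2*(5/14)*(-381/196))*(-212) = -1905/1372*(-212) = 100965/343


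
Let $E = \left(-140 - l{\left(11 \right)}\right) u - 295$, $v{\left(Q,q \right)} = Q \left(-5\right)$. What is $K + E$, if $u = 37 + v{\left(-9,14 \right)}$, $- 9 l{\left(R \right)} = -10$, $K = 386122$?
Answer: $\frac{3368303}{9} \approx 3.7426 \cdot 10^{5}$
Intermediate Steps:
$v{\left(Q,q \right)} = - 5 Q$
$l{\left(R \right)} = \frac{10}{9}$ ($l{\left(R \right)} = \left(- \frac{1}{9}\right) \left(-10\right) = \frac{10}{9}$)
$u = 82$ ($u = 37 - -45 = 37 + 45 = 82$)
$E = - \frac{106795}{9}$ ($E = \left(-140 - \frac{10}{9}\right) 82 - 295 = \left(- \frac{1270}{9}\right) 82 - 295 = - \frac{104140}{9} - 295 = - \frac{106795}{9} \approx -11866.0$)
$K + E = 386122 - \frac{106795}{9} = \frac{3368303}{9}$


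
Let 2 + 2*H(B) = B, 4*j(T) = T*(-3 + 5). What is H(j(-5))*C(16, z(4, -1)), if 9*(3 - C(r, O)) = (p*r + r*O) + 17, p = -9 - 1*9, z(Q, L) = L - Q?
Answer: -189/2 ≈ -94.500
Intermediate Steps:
j(T) = T/2 (j(T) = (T*(-3 + 5))/4 = (T*2)/4 = (2*T)/4 = T/2)
p = -18 (p = -9 - 9 = -18)
C(r, O) = 10/9 + 2*r - O*r/9 (C(r, O) = 3 - ((-18*r + r*O) + 17)/9 = 3 - ((-18*r + O*r) + 17)/9 = 3 - (17 - 18*r + O*r)/9 = 3 + (-17/9 + 2*r - O*r/9) = 10/9 + 2*r - O*r/9)
H(B) = -1 + B/2
H(j(-5))*C(16, z(4, -1)) = (-1 + ((½)*(-5))/2)*(10/9 + 2*16 - ⅑*(-1 - 1*4)*16) = (-1 + (½)*(-5/2))*(10/9 + 32 - ⅑*(-1 - 4)*16) = (-1 - 5/4)*(10/9 + 32 - ⅑*(-5)*16) = -9*(10/9 + 32 + 80/9)/4 = -9/4*42 = -189/2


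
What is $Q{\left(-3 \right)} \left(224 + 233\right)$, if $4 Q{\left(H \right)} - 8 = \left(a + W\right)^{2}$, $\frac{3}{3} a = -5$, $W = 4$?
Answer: $\frac{4113}{4} \approx 1028.3$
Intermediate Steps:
$a = -5$
$Q{\left(H \right)} = \frac{9}{4}$ ($Q{\left(H \right)} = 2 + \frac{\left(-5 + 4\right)^{2}}{4} = 2 + \frac{\left(-1\right)^{2}}{4} = 2 + \frac{1}{4} \cdot 1 = 2 + \frac{1}{4} = \frac{9}{4}$)
$Q{\left(-3 \right)} \left(224 + 233\right) = \frac{9 \left(224 + 233\right)}{4} = \frac{9}{4} \cdot 457 = \frac{4113}{4}$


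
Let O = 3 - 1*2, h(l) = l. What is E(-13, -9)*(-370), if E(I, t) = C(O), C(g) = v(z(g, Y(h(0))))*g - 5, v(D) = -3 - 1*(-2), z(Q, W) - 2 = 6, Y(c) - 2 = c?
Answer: 2220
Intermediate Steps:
O = 1 (O = 3 - 2 = 1)
Y(c) = 2 + c
z(Q, W) = 8 (z(Q, W) = 2 + 6 = 8)
v(D) = -1 (v(D) = -3 + 2 = -1)
C(g) = -5 - g (C(g) = -g - 5 = -5 - g)
E(I, t) = -6 (E(I, t) = -5 - 1*1 = -5 - 1 = -6)
E(-13, -9)*(-370) = -6*(-370) = 2220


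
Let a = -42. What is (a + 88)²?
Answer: 2116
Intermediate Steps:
(a + 88)² = (-42 + 88)² = 46² = 2116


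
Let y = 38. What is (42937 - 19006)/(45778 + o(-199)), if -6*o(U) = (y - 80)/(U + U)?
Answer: 9524538/18219637 ≈ 0.52276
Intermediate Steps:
o(U) = 7/(2*U) (o(U) = -(38 - 80)/(6*(U + U)) = -(-7)/(2*U) = 7/(2*U))
(42937 - 19006)/(45778 + o(-199)) = (42937 - 19006)/(45778 + (7/2)/(-199)) = 23931/(45778 + (7/2)*(-1/199)) = 23931/(45778 - 7/398) = 23931/(18219637/398) = 23931*(398/18219637) = 9524538/18219637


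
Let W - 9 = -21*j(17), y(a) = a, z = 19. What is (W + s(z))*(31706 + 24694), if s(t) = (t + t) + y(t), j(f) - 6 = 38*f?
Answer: -768506400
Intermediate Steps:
j(f) = 6 + 38*f
s(t) = 3*t (s(t) = (t + t) + t = 2*t + t = 3*t)
W = -13683 (W = 9 - 21*(6 + 38*17) = 9 - 21*(6 + 646) = 9 - 21*652 = 9 - 13692 = -13683)
(W + s(z))*(31706 + 24694) = (-13683 + 3*19)*(31706 + 24694) = (-13683 + 57)*56400 = -13626*56400 = -768506400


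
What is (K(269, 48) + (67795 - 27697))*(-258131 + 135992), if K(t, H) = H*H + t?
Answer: -5211793269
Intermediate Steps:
K(t, H) = t + H**2 (K(t, H) = H**2 + t = t + H**2)
(K(269, 48) + (67795 - 27697))*(-258131 + 135992) = ((269 + 48**2) + (67795 - 27697))*(-258131 + 135992) = ((269 + 2304) + 40098)*(-122139) = (2573 + 40098)*(-122139) = 42671*(-122139) = -5211793269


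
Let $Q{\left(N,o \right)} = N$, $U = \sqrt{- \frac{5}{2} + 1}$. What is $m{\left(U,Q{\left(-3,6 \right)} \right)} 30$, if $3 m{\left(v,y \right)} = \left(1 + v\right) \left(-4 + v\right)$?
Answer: $-55 - 15 i \sqrt{6} \approx -55.0 - 36.742 i$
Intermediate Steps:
$U = \frac{i \sqrt{6}}{2}$ ($U = \sqrt{\left(-5\right) \frac{1}{2} + 1} = \sqrt{- \frac{5}{2} + 1} = \sqrt{- \frac{3}{2}} = \frac{i \sqrt{6}}{2} \approx 1.2247 i$)
$m{\left(v,y \right)} = \frac{\left(1 + v\right) \left(-4 + v\right)}{3}$
$m{\left(U,Q{\left(-3,6 \right)} \right)} 30 = \left(- \frac{4}{3} - \frac{i \sqrt{6}}{2} + \frac{\left(\frac{i \sqrt{6}}{2}\right)^{2}}{3}\right) 30 = \left(- \frac{4}{3} - \frac{i \sqrt{6}}{2} + \frac{1}{3} \left(- \frac{3}{2}\right)\right) 30 = \left(- \frac{4}{3} - \frac{i \sqrt{6}}{2} - \frac{1}{2}\right) 30 = \left(- \frac{11}{6} - \frac{i \sqrt{6}}{2}\right) 30 = -55 - 15 i \sqrt{6}$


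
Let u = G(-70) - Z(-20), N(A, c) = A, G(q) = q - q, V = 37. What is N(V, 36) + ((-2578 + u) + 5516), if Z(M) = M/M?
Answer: 2974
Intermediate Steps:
Z(M) = 1
G(q) = 0
u = -1 (u = 0 - 1*1 = 0 - 1 = -1)
N(V, 36) + ((-2578 + u) + 5516) = 37 + ((-2578 - 1) + 5516) = 37 + (-2579 + 5516) = 37 + 2937 = 2974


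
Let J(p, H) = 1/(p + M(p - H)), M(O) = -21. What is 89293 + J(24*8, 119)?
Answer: 15269104/171 ≈ 89293.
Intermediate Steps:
J(p, H) = 1/(-21 + p) (J(p, H) = 1/(p - 21) = 1/(-21 + p))
89293 + J(24*8, 119) = 89293 + 1/(-21 + 24*8) = 89293 + 1/(-21 + 192) = 89293 + 1/171 = 15269104/171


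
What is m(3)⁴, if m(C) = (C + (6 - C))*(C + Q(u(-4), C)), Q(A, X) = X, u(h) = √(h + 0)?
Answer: 1679616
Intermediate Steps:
u(h) = √h
m(C) = 12*C (m(C) = (C + (6 - C))*(C + C) = 6*(2*C) = 12*C)
m(3)⁴ = (12*3)⁴ = 36⁴ = 1679616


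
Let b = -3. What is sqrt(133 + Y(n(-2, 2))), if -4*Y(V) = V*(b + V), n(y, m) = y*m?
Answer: 3*sqrt(14) ≈ 11.225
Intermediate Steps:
n(y, m) = m*y
Y(V) = -V*(-3 + V)/4
sqrt(133 + Y(n(-2, 2))) = sqrt(133 + (2*(-2))*(3 - 2*(-2))/4) = sqrt(133 + (1/4)*(-4)*(3 - 1*(-4))) = sqrt(133 + (1/4)*(-4)*(3 + 4)) = sqrt(133 + (1/4)*(-4)*7) = sqrt(133 - 7) = sqrt(126) = 3*sqrt(14)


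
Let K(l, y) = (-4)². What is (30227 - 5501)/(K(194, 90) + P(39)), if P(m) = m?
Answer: 24726/55 ≈ 449.56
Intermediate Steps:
K(l, y) = 16
(30227 - 5501)/(K(194, 90) + P(39)) = (30227 - 5501)/(16 + 39) = 24726/55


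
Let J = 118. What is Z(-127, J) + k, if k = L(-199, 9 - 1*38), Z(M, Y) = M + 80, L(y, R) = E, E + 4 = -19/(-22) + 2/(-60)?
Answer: -8278/165 ≈ -50.170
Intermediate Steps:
E = -523/165 (E = -4 + (-19/(-22) + 2/(-60)) = -4 + (-19*(-1/22) + 2*(-1/60)) = -4 + (19/22 - 1/30) = -4 + 137/165 = -523/165 ≈ -3.1697)
L(y, R) = -523/165
Z(M, Y) = 80 + M
k = -523/165 ≈ -3.1697
Z(-127, J) + k = (80 - 127) - 523/165 = -47 - 523/165 = -8278/165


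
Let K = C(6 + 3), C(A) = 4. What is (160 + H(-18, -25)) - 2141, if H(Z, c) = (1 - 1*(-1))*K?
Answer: -1973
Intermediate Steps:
K = 4
H(Z, c) = 8 (H(Z, c) = (1 - 1*(-1))*4 = (1 + 1)*4 = 2*4 = 8)
(160 + H(-18, -25)) - 2141 = (160 + 8) - 2141 = 168 - 2141 = -1973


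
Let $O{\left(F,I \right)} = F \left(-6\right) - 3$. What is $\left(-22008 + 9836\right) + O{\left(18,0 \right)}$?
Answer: $-12283$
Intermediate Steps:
$O{\left(F,I \right)} = -3 - 6 F$ ($O{\left(F,I \right)} = - 6 F - 3 = -3 - 6 F$)
$\left(-22008 + 9836\right) + O{\left(18,0 \right)} = \left(-22008 + 9836\right) - 111 = -12172 - 111 = -12283$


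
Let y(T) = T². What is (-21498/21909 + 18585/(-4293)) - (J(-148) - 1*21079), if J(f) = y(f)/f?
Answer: 73926413660/3483531 ≈ 21222.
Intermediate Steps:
J(f) = f (J(f) = f²/f = f)
(-21498/21909 + 18585/(-4293)) - (J(-148) - 1*21079) = (-21498/21909 + 18585/(-4293)) - (-148 - 1*21079) = (-21498*1/21909 + 18585*(-1/4293)) - (-148 - 21079) = (-7166/7303 - 2065/477) - 1*(-21227) = -18498877/3483531 + 21227 = 73926413660/3483531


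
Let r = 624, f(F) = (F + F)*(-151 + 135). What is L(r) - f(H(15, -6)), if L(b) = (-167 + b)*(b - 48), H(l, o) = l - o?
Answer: 263904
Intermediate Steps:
f(F) = -32*F (f(F) = (2*F)*(-16) = -32*F)
L(b) = (-167 + b)*(-48 + b)
L(r) - f(H(15, -6)) = (8016 + 624² - 215*624) - (-32)*(15 - 1*(-6)) = (8016 + 389376 - 134160) - (-32)*(15 + 6) = 263232 - (-32)*21 = 263232 - 1*(-672) = 263232 + 672 = 263904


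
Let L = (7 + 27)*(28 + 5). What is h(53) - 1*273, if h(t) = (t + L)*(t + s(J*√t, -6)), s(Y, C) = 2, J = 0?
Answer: 64352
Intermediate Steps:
L = 1122 (L = 34*33 = 1122)
h(t) = (2 + t)*(1122 + t) (h(t) = (t + 1122)*(t + 2) = (1122 + t)*(2 + t) = (2 + t)*(1122 + t))
h(53) - 1*273 = (2244 + 53² + 1124*53) - 1*273 = (2244 + 2809 + 59572) - 273 = 64625 - 273 = 64352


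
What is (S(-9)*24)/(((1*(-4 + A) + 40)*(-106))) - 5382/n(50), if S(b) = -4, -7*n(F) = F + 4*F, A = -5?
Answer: 30955191/205375 ≈ 150.73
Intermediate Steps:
n(F) = -5*F/7 (n(F) = -(F + 4*F)/7 = -5*F/7)
(S(-9)*24)/(((1*(-4 + A) + 40)*(-106))) - 5382/n(50) = (-4*24)/(((1*(-4 - 5) + 40)*(-106))) - 5382/((-5/7*50)) = -96*(-1/(106*(1*(-9) + 40))) - 5382/(-250/7) = -96*(-1/(106*(-9 + 40))) - 5382*(-7/250) = -96/(31*(-106)) + 18837/125 = -96/(-3286) + 18837/125 = -96*(-1/3286) + 18837/125 = 48/1643 + 18837/125 = 30955191/205375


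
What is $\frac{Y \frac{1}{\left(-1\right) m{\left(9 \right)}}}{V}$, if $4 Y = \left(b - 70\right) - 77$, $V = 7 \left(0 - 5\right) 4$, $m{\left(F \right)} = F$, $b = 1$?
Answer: $- \frac{73}{2520} \approx -0.028968$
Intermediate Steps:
$V = -140$ ($V = 7 \left(-5\right) 4 = \left(-35\right) 4 = -140$)
$Y = - \frac{73}{2}$ ($Y = \frac{\left(1 - 70\right) - 77}{4} = \frac{-69 - 77}{4} = \frac{1}{4} \left(-146\right) = - \frac{73}{2} \approx -36.5$)
$\frac{Y \frac{1}{\left(-1\right) m{\left(9 \right)}}}{V} = \frac{\left(- \frac{73}{2}\right) \frac{1}{\left(-1\right) 9}}{-140} = - \frac{73}{2 \left(-9\right)} \left(- \frac{1}{140}\right) = \left(- \frac{73}{2}\right) \left(- \frac{1}{9}\right) \left(- \frac{1}{140}\right) = \frac{73}{18} \left(- \frac{1}{140}\right) = - \frac{73}{2520}$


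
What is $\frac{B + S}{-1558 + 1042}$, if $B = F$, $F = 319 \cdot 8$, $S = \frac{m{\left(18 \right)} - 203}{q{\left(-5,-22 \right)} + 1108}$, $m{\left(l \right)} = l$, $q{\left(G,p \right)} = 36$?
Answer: $- \frac{973101}{196768} \approx -4.9454$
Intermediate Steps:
$S = - \frac{185}{1144}$ ($S = \frac{18 - 203}{36 + 1108} = - \frac{185}{1144} \approx -0.16171$)
$F = 2552$
$B = 2552$
$\frac{B + S}{-1558 + 1042} = \frac{2552 - \frac{185}{1144}}{-1558 + 1042} = \frac{2919303}{1144 \left(-516\right)} = \frac{2919303}{1144} \left(- \frac{1}{516}\right) = - \frac{973101}{196768}$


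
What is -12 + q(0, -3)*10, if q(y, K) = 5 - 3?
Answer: 8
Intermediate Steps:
q(y, K) = 2
-12 + q(0, -3)*10 = -12 + 2*10 = -12 + 20 = 8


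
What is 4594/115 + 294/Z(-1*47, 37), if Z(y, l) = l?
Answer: 203788/4255 ≈ 47.894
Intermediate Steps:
4594/115 + 294/Z(-1*47, 37) = 4594/115 + 294/37 = 203788/4255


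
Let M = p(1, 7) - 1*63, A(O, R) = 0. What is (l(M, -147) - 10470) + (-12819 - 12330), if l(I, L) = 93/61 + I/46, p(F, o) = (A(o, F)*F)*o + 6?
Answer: -99946113/2806 ≈ -35619.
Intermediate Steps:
p(F, o) = 6 (p(F, o) = (0*F)*o + 6 = 0*o + 6 = 0 + 6 = 6)
M = -57 (M = 6 - 1*63 = 6 - 63 = -57)
l(I, L) = 93/61 + I/46 (l(I, L) = 93*(1/61) + I*(1/46) = 93/61 + I/46)
(l(M, -147) - 10470) + (-12819 - 12330) = ((93/61 + (1/46)*(-57)) - 10470) + (-12819 - 12330) = ((93/61 - 57/46) - 10470) - 25149 = (801/2806 - 10470) - 25149 = -29378019/2806 - 25149 = -99946113/2806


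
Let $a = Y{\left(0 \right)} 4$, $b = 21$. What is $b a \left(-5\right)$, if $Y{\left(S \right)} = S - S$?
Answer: $0$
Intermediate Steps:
$Y{\left(S \right)} = 0$
$a = 0$ ($a = 0 \cdot 4 = 0$)
$b a \left(-5\right) = 21 \cdot 0 \left(-5\right) = 0 \left(-5\right) = 0$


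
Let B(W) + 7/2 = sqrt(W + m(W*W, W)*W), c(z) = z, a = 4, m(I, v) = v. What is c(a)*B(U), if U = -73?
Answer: -14 + 24*sqrt(146) ≈ 275.99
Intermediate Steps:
B(W) = -7/2 + sqrt(W + W**2) (B(W) = -7/2 + sqrt(W + W*W) = -7/2 + sqrt(W + W**2))
c(a)*B(U) = 4*(-7/2 + sqrt(-73*(1 - 73))) = 4*(-7/2 + sqrt(-73*(-72))) = 4*(-7/2 + sqrt(5256)) = 4*(-7/2 + 6*sqrt(146)) = -14 + 24*sqrt(146)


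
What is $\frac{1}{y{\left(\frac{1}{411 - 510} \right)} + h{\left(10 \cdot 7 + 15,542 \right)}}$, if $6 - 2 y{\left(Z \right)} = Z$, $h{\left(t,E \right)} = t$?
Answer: $\frac{198}{17425} \approx 0.011363$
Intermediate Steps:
$y{\left(Z \right)} = 3 - \frac{Z}{2}$
$\frac{1}{y{\left(\frac{1}{411 - 510} \right)} + h{\left(10 \cdot 7 + 15,542 \right)}} = \frac{1}{\left(3 - \frac{1}{2 \left(411 - 510\right)}\right) + \left(10 \cdot 7 + 15\right)} = \frac{1}{\left(3 - \frac{1}{2 \left(-99\right)}\right) + \left(70 + 15\right)} = \frac{1}{\left(3 - - \frac{1}{198}\right) + 85} = \frac{1}{\left(3 + \frac{1}{198}\right) + 85} = \frac{1}{\frac{595}{198} + 85} = \frac{1}{\frac{17425}{198}} = \frac{198}{17425}$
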